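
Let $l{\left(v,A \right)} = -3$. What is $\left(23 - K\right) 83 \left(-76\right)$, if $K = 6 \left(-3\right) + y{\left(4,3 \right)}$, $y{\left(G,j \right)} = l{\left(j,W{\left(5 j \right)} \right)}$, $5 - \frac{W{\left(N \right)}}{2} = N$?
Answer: $-277552$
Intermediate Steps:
$W{\left(N \right)} = 10 - 2 N$
$y{\left(G,j \right)} = -3$
$K = -21$ ($K = 6 \left(-3\right) - 3 = -18 - 3 = -21$)
$\left(23 - K\right) 83 \left(-76\right) = \left(23 - -21\right) 83 \left(-76\right) = \left(23 + 21\right) 83 \left(-76\right) = 44 \cdot 83 \left(-76\right) = 3652 \left(-76\right) = -277552$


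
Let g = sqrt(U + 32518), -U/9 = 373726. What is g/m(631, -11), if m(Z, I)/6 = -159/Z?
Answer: -631*I*sqrt(832754)/477 ≈ -1207.2*I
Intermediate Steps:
U = -3363534 (U = -9*373726 = -3363534)
m(Z, I) = -954/Z (m(Z, I) = 6*(-159/Z) = -954/Z)
g = 2*I*sqrt(832754) (g = sqrt(-3363534 + 32518) = sqrt(-3331016) = 2*I*sqrt(832754) ≈ 1825.1*I)
g/m(631, -11) = (2*I*sqrt(832754))/((-954/631)) = (2*I*sqrt(832754))/((-954*1/631)) = (2*I*sqrt(832754))/(-954/631) = (2*I*sqrt(832754))*(-631/954) = -631*I*sqrt(832754)/477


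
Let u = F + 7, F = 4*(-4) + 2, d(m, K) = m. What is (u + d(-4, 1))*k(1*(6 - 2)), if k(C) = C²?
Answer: -176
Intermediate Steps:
F = -14 (F = -16 + 2 = -14)
u = -7 (u = -14 + 7 = -7)
(u + d(-4, 1))*k(1*(6 - 2)) = (-7 - 4)*(1*(6 - 2))² = -11*(1*4)² = -11*4² = -11*16 = -176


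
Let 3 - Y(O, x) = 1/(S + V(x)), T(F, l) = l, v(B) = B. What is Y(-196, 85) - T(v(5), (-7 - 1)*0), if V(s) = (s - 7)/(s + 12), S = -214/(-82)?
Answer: 36754/13577 ≈ 2.7071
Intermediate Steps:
S = 107/41 (S = -214*(-1/82) = 107/41 ≈ 2.6098)
V(s) = (-7 + s)/(12 + s)
Y(O, x) = 3 - 1/(107/41 + (-7 + x)/(12 + x))
Y(-196, 85) - T(v(5), (-7 - 1)*0) = (2499 + 403*85)/(997 + 148*85) - (-7 - 1)*0 = (2499 + 34255)/(997 + 12580) - (-8)*0 = 36754/13577 - 1*0 = (1/13577)*36754 + 0 = 36754/13577 + 0 = 36754/13577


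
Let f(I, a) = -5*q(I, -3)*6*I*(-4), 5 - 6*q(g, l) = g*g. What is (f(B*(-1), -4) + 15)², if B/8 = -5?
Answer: 1628137720225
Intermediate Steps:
B = -40 (B = 8*(-5) = -40)
q(g, l) = ⅚ - g²/6 (q(g, l) = ⅚ - g*g/6 = ⅚ - g²/6)
f(I, a) = 20*I*(5 - I²) (f(I, a) = -5*(⅚ - I²/6)*6*I*(-4) = -5*(5 - I²)*I*(-4) = -5*I*(5 - I²)*(-4) = 20*I*(5 - I²))
(f(B*(-1), -4) + 15)² = (20*(-40*(-1))*(5 - (-40*(-1))²) + 15)² = (20*40*(5 - 1*40²) + 15)² = (20*40*(5 - 1*1600) + 15)² = (20*40*(5 - 1600) + 15)² = (20*40*(-1595) + 15)² = (-1276000 + 15)² = (-1275985)² = 1628137720225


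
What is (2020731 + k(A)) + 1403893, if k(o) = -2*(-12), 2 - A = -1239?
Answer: 3424648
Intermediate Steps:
A = 1241 (A = 2 - 1*(-1239) = 2 + 1239 = 1241)
k(o) = 24
(2020731 + k(A)) + 1403893 = (2020731 + 24) + 1403893 = 2020755 + 1403893 = 3424648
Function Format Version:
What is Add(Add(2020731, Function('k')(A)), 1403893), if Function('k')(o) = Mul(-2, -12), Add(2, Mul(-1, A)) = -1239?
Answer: 3424648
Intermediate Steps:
A = 1241 (A = Add(2, Mul(-1, -1239)) = Add(2, 1239) = 1241)
Function('k')(o) = 24
Add(Add(2020731, Function('k')(A)), 1403893) = Add(Add(2020731, 24), 1403893) = Add(2020755, 1403893) = 3424648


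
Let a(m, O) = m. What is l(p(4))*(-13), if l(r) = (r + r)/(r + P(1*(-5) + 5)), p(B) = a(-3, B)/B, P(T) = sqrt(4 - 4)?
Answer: -26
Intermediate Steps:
P(T) = 0 (P(T) = sqrt(0) = 0)
p(B) = -3/B
l(r) = 2 (l(r) = (r + r)/(r + 0) = (2*r)/r = 2)
l(p(4))*(-13) = 2*(-13) = -26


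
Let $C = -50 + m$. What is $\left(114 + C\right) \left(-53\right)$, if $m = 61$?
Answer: $-6625$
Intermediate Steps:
$C = 11$ ($C = -50 + 61 = 11$)
$\left(114 + C\right) \left(-53\right) = \left(114 + 11\right) \left(-53\right) = 125 \left(-53\right) = -6625$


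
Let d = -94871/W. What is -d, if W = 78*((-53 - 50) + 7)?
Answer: -94871/7488 ≈ -12.670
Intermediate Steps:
W = -7488 (W = 78*(-103 + 7) = 78*(-96) = -7488)
d = 94871/7488 (d = -94871/(-7488) = -94871*(-1/7488) = 94871/7488 ≈ 12.670)
-d = -1*94871/7488 = -94871/7488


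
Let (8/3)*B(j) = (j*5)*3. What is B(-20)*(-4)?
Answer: 450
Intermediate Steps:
B(j) = 45*j/8 (B(j) = 3*((j*5)*3)/8 = 3*((5*j)*3)/8 = 3*(15*j)/8 = 45*j/8)
B(-20)*(-4) = ((45/8)*(-20))*(-4) = -225/2*(-4) = 450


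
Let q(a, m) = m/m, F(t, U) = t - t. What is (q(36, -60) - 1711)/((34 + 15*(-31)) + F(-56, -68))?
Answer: 1710/431 ≈ 3.9675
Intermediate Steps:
F(t, U) = 0
q(a, m) = 1
(q(36, -60) - 1711)/((34 + 15*(-31)) + F(-56, -68)) = (1 - 1711)/((34 + 15*(-31)) + 0) = -1710/((34 - 465) + 0) = -1710/(-431 + 0) = -1710/(-431) = -1710*(-1/431) = 1710/431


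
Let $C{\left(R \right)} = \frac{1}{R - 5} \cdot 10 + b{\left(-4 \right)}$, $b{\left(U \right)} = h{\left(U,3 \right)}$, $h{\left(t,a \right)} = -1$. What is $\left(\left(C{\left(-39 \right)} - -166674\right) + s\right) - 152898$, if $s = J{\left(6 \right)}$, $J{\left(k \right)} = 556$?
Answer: $\frac{315277}{22} \approx 14331.0$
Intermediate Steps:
$s = 556$
$b{\left(U \right)} = -1$
$C{\left(R \right)} = -1 + \frac{10}{-5 + R}$ ($C{\left(R \right)} = \frac{1}{R - 5} \cdot 10 - 1 = \frac{1}{-5 + R} 10 - 1 = \frac{10}{-5 + R} - 1 = -1 + \frac{10}{-5 + R}$)
$\left(\left(C{\left(-39 \right)} - -166674\right) + s\right) - 152898 = \left(\left(\frac{15 - -39}{-5 - 39} - -166674\right) + 556\right) - 152898 = \left(\left(\frac{15 + 39}{-44} + 166674\right) + 556\right) - 152898 = \left(\left(\left(- \frac{1}{44}\right) 54 + 166674\right) + 556\right) - 152898 = \left(\left(- \frac{27}{22} + 166674\right) + 556\right) - 152898 = \left(\frac{3666801}{22} + 556\right) - 152898 = \frac{3679033}{22} - 152898 = \frac{315277}{22}$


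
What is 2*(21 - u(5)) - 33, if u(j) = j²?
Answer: -41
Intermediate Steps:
2*(21 - u(5)) - 33 = 2*(21 - 1*5²) - 33 = 2*(21 - 1*25) - 33 = 2*(21 - 25) - 33 = 2*(-4) - 33 = -8 - 33 = -41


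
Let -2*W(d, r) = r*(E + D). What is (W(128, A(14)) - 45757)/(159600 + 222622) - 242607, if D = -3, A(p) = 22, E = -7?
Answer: -92729778401/382222 ≈ -2.4261e+5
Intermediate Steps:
W(d, r) = 5*r (W(d, r) = -r*(-7 - 3)/2 = -r*(-10)/2 = -(-5)*r = 5*r)
(W(128, A(14)) - 45757)/(159600 + 222622) - 242607 = (5*22 - 45757)/(159600 + 222622) - 242607 = (110 - 45757)/382222 - 242607 = -45647*1/382222 - 242607 = -45647/382222 - 242607 = -92729778401/382222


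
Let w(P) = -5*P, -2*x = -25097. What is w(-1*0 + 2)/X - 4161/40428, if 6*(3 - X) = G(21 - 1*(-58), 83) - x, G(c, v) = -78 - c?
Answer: -36912109/342923772 ≈ -0.10764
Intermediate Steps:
x = 25097/2 (x = -½*(-25097) = 25097/2 ≈ 12549.)
X = 25447/12 (X = 3 - ((-78 - (21 - 1*(-58))) - 1*25097/2)/6 = 3 - ((-78 - (21 + 58)) - 25097/2)/6 = 3 - ((-78 - 1*79) - 25097/2)/6 = 3 - ((-78 - 79) - 25097/2)/6 = 3 - (-157 - 25097/2)/6 = 3 - ⅙*(-25411/2) = 3 + 25411/12 = 25447/12 ≈ 2120.6)
w(-1*0 + 2)/X - 4161/40428 = (-5*(-1*0 + 2))/(25447/12) - 4161/40428 = -5*(0 + 2)*(12/25447) - 4161*1/40428 = -5*2*(12/25447) - 1387/13476 = -10*12/25447 - 1387/13476 = -120/25447 - 1387/13476 = -36912109/342923772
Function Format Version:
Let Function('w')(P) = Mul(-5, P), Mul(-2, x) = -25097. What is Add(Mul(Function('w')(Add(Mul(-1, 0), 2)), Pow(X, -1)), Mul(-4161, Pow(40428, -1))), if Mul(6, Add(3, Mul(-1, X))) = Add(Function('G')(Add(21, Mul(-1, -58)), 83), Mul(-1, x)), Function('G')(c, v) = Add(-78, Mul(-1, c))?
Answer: Rational(-36912109, 342923772) ≈ -0.10764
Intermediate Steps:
x = Rational(25097, 2) (x = Mul(Rational(-1, 2), -25097) = Rational(25097, 2) ≈ 12549.)
X = Rational(25447, 12) (X = Add(3, Mul(Rational(-1, 6), Add(Add(-78, Mul(-1, Add(21, Mul(-1, -58)))), Mul(-1, Rational(25097, 2))))) = Add(3, Mul(Rational(-1, 6), Add(Add(-78, Mul(-1, Add(21, 58))), Rational(-25097, 2)))) = Add(3, Mul(Rational(-1, 6), Add(Add(-78, Mul(-1, 79)), Rational(-25097, 2)))) = Add(3, Mul(Rational(-1, 6), Add(Add(-78, -79), Rational(-25097, 2)))) = Add(3, Mul(Rational(-1, 6), Add(-157, Rational(-25097, 2)))) = Add(3, Mul(Rational(-1, 6), Rational(-25411, 2))) = Add(3, Rational(25411, 12)) = Rational(25447, 12) ≈ 2120.6)
Add(Mul(Function('w')(Add(Mul(-1, 0), 2)), Pow(X, -1)), Mul(-4161, Pow(40428, -1))) = Add(Mul(Mul(-5, Add(Mul(-1, 0), 2)), Pow(Rational(25447, 12), -1)), Mul(-4161, Pow(40428, -1))) = Add(Mul(Mul(-5, Add(0, 2)), Rational(12, 25447)), Mul(-4161, Rational(1, 40428))) = Add(Mul(Mul(-5, 2), Rational(12, 25447)), Rational(-1387, 13476)) = Add(Mul(-10, Rational(12, 25447)), Rational(-1387, 13476)) = Add(Rational(-120, 25447), Rational(-1387, 13476)) = Rational(-36912109, 342923772)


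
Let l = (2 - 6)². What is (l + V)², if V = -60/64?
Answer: 58081/256 ≈ 226.88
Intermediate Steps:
V = -15/16 (V = -60*1/64 = -15/16 ≈ -0.93750)
l = 16 (l = (-4)² = 16)
(l + V)² = (16 - 15/16)² = (241/16)² = 58081/256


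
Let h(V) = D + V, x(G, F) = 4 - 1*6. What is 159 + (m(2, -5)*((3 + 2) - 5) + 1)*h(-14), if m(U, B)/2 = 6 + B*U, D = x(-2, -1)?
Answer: 143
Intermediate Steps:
x(G, F) = -2 (x(G, F) = 4 - 6 = -2)
D = -2
m(U, B) = 12 + 2*B*U (m(U, B) = 2*(6 + B*U) = 12 + 2*B*U)
h(V) = -2 + V
159 + (m(2, -5)*((3 + 2) - 5) + 1)*h(-14) = 159 + ((12 + 2*(-5)*2)*((3 + 2) - 5) + 1)*(-2 - 14) = 159 + ((12 - 20)*(5 - 5) + 1)*(-16) = 159 + (-8*0 + 1)*(-16) = 159 + (0 + 1)*(-16) = 159 + 1*(-16) = 159 - 16 = 143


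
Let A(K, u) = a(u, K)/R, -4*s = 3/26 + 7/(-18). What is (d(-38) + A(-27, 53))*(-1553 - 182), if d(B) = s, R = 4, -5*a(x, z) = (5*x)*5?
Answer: 53738155/468 ≈ 1.1483e+5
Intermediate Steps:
a(x, z) = -5*x (a(x, z) = -5*x*5/5 = -5*x)
s = 8/117 (s = -(3/26 + 7/(-18))/4 = -(3*(1/26) + 7*(-1/18))/4 = -(3/26 - 7/18)/4 = -¼*(-32/117) = 8/117 ≈ 0.068376)
d(B) = 8/117
A(K, u) = -5*u/4
(d(-38) + A(-27, 53))*(-1553 - 182) = (8/117 - 5/4*53)*(-1553 - 182) = (8/117 - 265/4)*(-1735) = -30973/468*(-1735) = 53738155/468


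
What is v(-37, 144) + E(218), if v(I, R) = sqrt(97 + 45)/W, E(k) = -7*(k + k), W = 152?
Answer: -3052 + sqrt(142)/152 ≈ -3051.9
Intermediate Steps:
E(k) = -14*k
v(I, R) = sqrt(142)/152 (v(I, R) = sqrt(97 + 45)/152 = sqrt(142)*(1/152) = sqrt(142)/152)
v(-37, 144) + E(218) = sqrt(142)/152 - 14*218 = sqrt(142)/152 - 3052 = -3052 + sqrt(142)/152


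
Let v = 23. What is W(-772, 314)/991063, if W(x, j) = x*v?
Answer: -17756/991063 ≈ -0.017916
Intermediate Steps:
W(x, j) = 23*x (W(x, j) = x*23 = 23*x)
W(-772, 314)/991063 = (23*(-772))/991063 = -17756*1/991063 = -17756/991063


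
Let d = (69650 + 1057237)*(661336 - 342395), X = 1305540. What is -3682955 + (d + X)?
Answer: 359408089252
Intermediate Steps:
d = 359410466667 (d = 1126887*318941 = 359410466667)
-3682955 + (d + X) = -3682955 + (359410466667 + 1305540) = -3682955 + 359411772207 = 359408089252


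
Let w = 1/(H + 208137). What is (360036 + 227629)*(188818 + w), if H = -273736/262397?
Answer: 6060091733626283703415/54614250653 ≈ 1.1096e+11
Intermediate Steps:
H = -273736/262397 (H = -273736*1/262397 = -273736/262397 ≈ -1.0432)
w = 262397/54614250653 (w = 1/(-273736/262397 + 208137) = 1/(54614250653/262397) = 262397/54614250653 ≈ 4.8046e-6)
(360036 + 227629)*(188818 + w) = (360036 + 227629)*(188818 + 262397/54614250653) = 587665*(10312153580060551/54614250653) = 6060091733626283703415/54614250653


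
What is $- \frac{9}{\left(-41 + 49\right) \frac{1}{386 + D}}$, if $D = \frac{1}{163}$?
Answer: $- \frac{566271}{1304} \approx -434.26$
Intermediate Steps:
$D = \frac{1}{163} \approx 0.006135$
$- \frac{9}{\left(-41 + 49\right) \frac{1}{386 + D}} = - \frac{9}{\left(-41 + 49\right) \frac{1}{386 + \frac{1}{163}}} = - \frac{9}{8 \frac{1}{\frac{62919}{163}}} = - \frac{9}{8 \cdot \frac{163}{62919}} = - \frac{9}{\frac{1304}{62919}} = \left(-9\right) \frac{62919}{1304} = - \frac{566271}{1304}$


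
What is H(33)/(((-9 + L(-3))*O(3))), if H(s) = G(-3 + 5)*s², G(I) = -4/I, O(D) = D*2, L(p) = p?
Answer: 121/4 ≈ 30.250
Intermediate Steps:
O(D) = 2*D
H(s) = -2*s² (H(s) = (-4/(-3 + 5))*s² = (-4/2)*s² = (-4*½)*s² = -2*s²)
H(33)/(((-9 + L(-3))*O(3))) = (-2*33²)/(((-9 - 3)*(2*3))) = (-2*1089)/((-12*6)) = -2178/(-72) = -1/72*(-2178) = 121/4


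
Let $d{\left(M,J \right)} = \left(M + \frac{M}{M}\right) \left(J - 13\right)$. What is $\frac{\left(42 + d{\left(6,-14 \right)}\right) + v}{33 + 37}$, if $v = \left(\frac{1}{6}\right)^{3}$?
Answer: $- \frac{31751}{15120} \approx -2.0999$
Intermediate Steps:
$d{\left(M,J \right)} = \left(1 + M\right) \left(-13 + J\right)$ ($d{\left(M,J \right)} = \left(M + 1\right) \left(-13 + J\right) = \left(1 + M\right) \left(-13 + J\right)$)
$v = \frac{1}{216}$ ($v = \left(\frac{1}{6}\right)^{3} = \frac{1}{216} \approx 0.0046296$)
$\frac{\left(42 + d{\left(6,-14 \right)}\right) + v}{33 + 37} = \frac{\left(42 - 189\right) + \frac{1}{216}}{33 + 37} = \frac{\left(42 - 189\right) + \frac{1}{216}}{70} = \left(\left(42 - 189\right) + \frac{1}{216}\right) \frac{1}{70} = \left(-147 + \frac{1}{216}\right) \frac{1}{70} = \left(- \frac{31751}{216}\right) \frac{1}{70} = - \frac{31751}{15120}$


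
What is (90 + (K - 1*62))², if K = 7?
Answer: 1225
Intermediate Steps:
(90 + (K - 1*62))² = (90 + (7 - 1*62))² = (90 + (7 - 62))² = (90 - 55)² = 35² = 1225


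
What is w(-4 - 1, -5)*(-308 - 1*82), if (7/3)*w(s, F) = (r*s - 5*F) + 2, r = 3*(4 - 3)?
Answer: -14040/7 ≈ -2005.7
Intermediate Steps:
r = 3 (r = 3*1 = 3)
w(s, F) = 6/7 - 15*F/7 + 9*s/7 (w(s, F) = 3*((3*s - 5*F) + 2)/7 = 3*((-5*F + 3*s) + 2)/7 = 3*(2 - 5*F + 3*s)/7 = 6/7 - 15*F/7 + 9*s/7)
w(-4 - 1, -5)*(-308 - 1*82) = (6/7 - 15/7*(-5) + 9*(-4 - 1)/7)*(-308 - 1*82) = (6/7 + 75/7 + (9/7)*(-5))*(-308 - 82) = (6/7 + 75/7 - 45/7)*(-390) = (36/7)*(-390) = -14040/7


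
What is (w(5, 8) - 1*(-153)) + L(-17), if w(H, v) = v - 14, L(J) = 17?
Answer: 164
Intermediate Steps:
w(H, v) = -14 + v
(w(5, 8) - 1*(-153)) + L(-17) = ((-14 + 8) - 1*(-153)) + 17 = (-6 + 153) + 17 = 147 + 17 = 164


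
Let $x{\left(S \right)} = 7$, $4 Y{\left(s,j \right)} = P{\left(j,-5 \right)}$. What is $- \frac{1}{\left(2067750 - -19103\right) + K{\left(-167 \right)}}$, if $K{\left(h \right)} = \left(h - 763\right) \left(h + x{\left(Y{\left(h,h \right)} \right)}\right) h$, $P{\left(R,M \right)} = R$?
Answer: $\frac{1}{22762747} \approx 4.3931 \cdot 10^{-8}$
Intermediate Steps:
$Y{\left(s,j \right)} = \frac{j}{4}$
$K{\left(h \right)} = h \left(-763 + h\right) \left(7 + h\right)$ ($K{\left(h \right)} = \left(h - 763\right) \left(h + 7\right) h = \left(-763 + h\right) \left(7 + h\right) h = h \left(-763 + h\right) \left(7 + h\right)$)
$- \frac{1}{\left(2067750 - -19103\right) + K{\left(-167 \right)}} = - \frac{1}{\left(2067750 - -19103\right) - 167 \left(-5341 + \left(-167\right)^{2} - -126252\right)} = - \frac{1}{\left(2067750 + 19103\right) - 167 \left(-5341 + 27889 + 126252\right)} = - \frac{1}{2086853 - 24849600} = - \frac{1}{-22762747} = \left(-1\right) \left(- \frac{1}{22762747}\right) = \frac{1}{22762747}$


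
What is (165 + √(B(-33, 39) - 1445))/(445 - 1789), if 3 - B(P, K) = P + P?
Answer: -55/448 - I*√86/336 ≈ -0.12277 - 0.0276*I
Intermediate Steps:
B(P, K) = 3 - 2*P (B(P, K) = 3 - (P + P) = 3 - 2*P)
(165 + √(B(-33, 39) - 1445))/(445 - 1789) = (165 + √((3 - 2*(-33)) - 1445))/(445 - 1789) = (165 + √((3 + 66) - 1445))/(-1344) = (165 + √(69 - 1445))*(-1/1344) = (165 + √(-1376))*(-1/1344) = (165 + 4*I*√86)*(-1/1344) = -55/448 - I*√86/336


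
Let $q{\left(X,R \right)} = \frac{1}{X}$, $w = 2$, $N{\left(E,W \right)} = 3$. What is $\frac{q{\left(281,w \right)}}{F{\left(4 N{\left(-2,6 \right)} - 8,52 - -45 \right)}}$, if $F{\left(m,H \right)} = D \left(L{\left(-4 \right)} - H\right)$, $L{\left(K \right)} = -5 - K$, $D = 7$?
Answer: $- \frac{1}{192766} \approx -5.1876 \cdot 10^{-6}$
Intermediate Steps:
$F{\left(m,H \right)} = -7 - 7 H$ ($F{\left(m,H \right)} = 7 \left(\left(-5 - -4\right) - H\right) = 7 \left(\left(-5 + 4\right) - H\right) = 7 \left(-1 - H\right) = -7 - 7 H$)
$\frac{q{\left(281,w \right)}}{F{\left(4 N{\left(-2,6 \right)} - 8,52 - -45 \right)}} = \frac{1}{281 \left(-7 - 7 \left(52 - -45\right)\right)} = \frac{1}{281 \left(-7 - 7 \left(52 + 45\right)\right)} = \frac{1}{281 \left(-7 - 679\right)} = \frac{1}{281 \left(-686\right)} = \frac{1}{281} \left(- \frac{1}{686}\right) = - \frac{1}{192766}$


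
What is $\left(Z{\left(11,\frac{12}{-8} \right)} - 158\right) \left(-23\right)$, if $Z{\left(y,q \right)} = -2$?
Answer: $3680$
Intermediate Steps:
$\left(Z{\left(11,\frac{12}{-8} \right)} - 158\right) \left(-23\right) = \left(-2 - 158\right) \left(-23\right) = \left(-160\right) \left(-23\right) = 3680$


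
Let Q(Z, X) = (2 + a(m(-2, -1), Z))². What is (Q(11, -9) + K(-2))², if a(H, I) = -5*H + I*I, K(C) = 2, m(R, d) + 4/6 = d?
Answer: 24103804516/81 ≈ 2.9758e+8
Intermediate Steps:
m(R, d) = -⅔ + d
a(H, I) = I² - 5*H (a(H, I) = -5*H + I² = I² - 5*H)
Q(Z, X) = (31/3 + Z²)² (Q(Z, X) = (2 + (Z² - 5*(-⅔ - 1)))² = (2 + (Z² - 5*(-5/3)))² = (2 + (Z² + 25/3))² = (2 + (25/3 + Z²))² = (31/3 + Z²)²)
(Q(11, -9) + K(-2))² = ((31 + 3*11²)²/9 + 2)² = ((31 + 3*121)²/9 + 2)² = ((31 + 363)²/9 + 2)² = ((⅑)*394² + 2)² = ((⅑)*155236 + 2)² = (155236/9 + 2)² = (155254/9)² = 24103804516/81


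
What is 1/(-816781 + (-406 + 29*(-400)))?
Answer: -1/828787 ≈ -1.2066e-6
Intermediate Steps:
1/(-816781 + (-406 + 29*(-400))) = 1/(-816781 + (-406 - 11600)) = 1/(-816781 - 12006) = 1/(-828787) = -1/828787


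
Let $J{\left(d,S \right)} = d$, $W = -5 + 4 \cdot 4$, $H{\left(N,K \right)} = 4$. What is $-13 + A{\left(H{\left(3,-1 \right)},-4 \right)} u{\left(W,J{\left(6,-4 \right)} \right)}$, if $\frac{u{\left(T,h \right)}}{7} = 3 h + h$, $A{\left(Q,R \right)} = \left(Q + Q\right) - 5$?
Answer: $491$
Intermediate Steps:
$W = 11$ ($W = -5 + 16 = 11$)
$A{\left(Q,R \right)} = -5 + 2 Q$ ($A{\left(Q,R \right)} = 2 Q - 5 = -5 + 2 Q$)
$u{\left(T,h \right)} = 28 h$ ($u{\left(T,h \right)} = 7 \left(3 h + h\right) = 7 \cdot 4 h = 28 h$)
$-13 + A{\left(H{\left(3,-1 \right)},-4 \right)} u{\left(W,J{\left(6,-4 \right)} \right)} = -13 + \left(-5 + 2 \cdot 4\right) 28 \cdot 6 = -13 + \left(-5 + 8\right) 168 = -13 + 3 \cdot 168 = -13 + 504 = 491$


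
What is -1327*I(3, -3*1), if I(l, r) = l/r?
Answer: 1327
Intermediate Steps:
-1327*I(3, -3*1) = -3981/((-3*1)) = -3981/(-3) = -3981*(-1)/3 = -1327*(-1) = 1327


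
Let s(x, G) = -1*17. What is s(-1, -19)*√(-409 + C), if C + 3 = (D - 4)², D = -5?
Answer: -17*I*√331 ≈ -309.29*I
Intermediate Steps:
s(x, G) = -17
C = 78 (C = -3 + (-5 - 4)² = -3 + (-9)² = -3 + 81 = 78)
s(-1, -19)*√(-409 + C) = -17*√(-409 + 78) = -17*I*√331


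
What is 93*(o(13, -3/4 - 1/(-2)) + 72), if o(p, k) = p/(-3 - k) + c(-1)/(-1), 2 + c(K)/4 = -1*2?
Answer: 85188/11 ≈ 7744.4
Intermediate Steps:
c(K) = -16 (c(K) = -8 + 4*(-1*2) = -8 + 4*(-2) = -8 - 8 = -16)
o(p, k) = 16 + p/(-3 - k) (o(p, k) = p/(-3 - k) - 16/(-1) = p/(-3 - k) - 16*(-1) = p/(-3 - k) + 16 = 16 + p/(-3 - k))
93*(o(13, -3/4 - 1/(-2)) + 72) = 93*((48 - 1*13 + 16*(-3/4 - 1/(-2)))/(3 + (-3/4 - 1/(-2))) + 72) = 93*((48 - 13 + 16*(-3*1/4 - 1*(-1/2)))/(3 + (-3*1/4 - 1*(-1/2))) + 72) = 93*((48 - 13 + 16*(-3/4 + 1/2))/(3 + (-3/4 + 1/2)) + 72) = 93*((48 - 13 + 16*(-1/4))/(3 - 1/4) + 72) = 93*((48 - 13 - 4)/(11/4) + 72) = 93*((4/11)*31 + 72) = 93*(124/11 + 72) = 93*(916/11) = 85188/11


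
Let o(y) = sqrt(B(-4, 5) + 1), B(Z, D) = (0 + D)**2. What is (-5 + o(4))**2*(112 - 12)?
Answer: 5100 - 1000*sqrt(26) ≈ 0.98049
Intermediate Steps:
B(Z, D) = D**2
o(y) = sqrt(26) (o(y) = sqrt(5**2 + 1) = sqrt(25 + 1) = sqrt(26))
(-5 + o(4))**2*(112 - 12) = (-5 + sqrt(26))**2*(112 - 12) = (-5 + sqrt(26))**2*100 = 100*(-5 + sqrt(26))**2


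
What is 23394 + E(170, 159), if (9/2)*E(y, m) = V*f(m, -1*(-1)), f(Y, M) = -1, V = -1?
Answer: 210548/9 ≈ 23394.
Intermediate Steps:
E(y, m) = 2/9 (E(y, m) = 2*(-1*(-1))/9 = (2/9)*1 = 2/9)
23394 + E(170, 159) = 23394 + 2/9 = 210548/9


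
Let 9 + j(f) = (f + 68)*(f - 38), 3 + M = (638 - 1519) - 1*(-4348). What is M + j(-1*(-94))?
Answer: 12527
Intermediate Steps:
M = 3464 (M = -3 + ((638 - 1519) - 1*(-4348)) = -3 + (-881 + 4348) = -3 + 3467 = 3464)
j(f) = -9 + (-38 + f)*(68 + f) (j(f) = -9 + (f + 68)*(f - 38) = -9 + (68 + f)*(-38 + f) = -9 + (-38 + f)*(68 + f))
M + j(-1*(-94)) = 3464 + (-2593 + (-1*(-94))² + 30*(-1*(-94))) = 3464 + (-2593 + 94² + 30*94) = 3464 + (-2593 + 8836 + 2820) = 3464 + 9063 = 12527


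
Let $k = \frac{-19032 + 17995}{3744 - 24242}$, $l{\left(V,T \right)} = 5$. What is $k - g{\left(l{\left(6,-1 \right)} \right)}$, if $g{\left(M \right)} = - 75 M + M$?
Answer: $\frac{7585297}{20498} \approx 370.05$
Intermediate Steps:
$g{\left(M \right)} = - 74 M$
$k = \frac{1037}{20498}$ ($k = - \frac{1037}{-20498} = \left(-1037\right) \left(- \frac{1}{20498}\right) = \frac{1037}{20498} \approx 0.05059$)
$k - g{\left(l{\left(6,-1 \right)} \right)} = \frac{1037}{20498} - \left(-74\right) 5 = \frac{1037}{20498} - -370 = \frac{1037}{20498} + 370 = \frac{7585297}{20498}$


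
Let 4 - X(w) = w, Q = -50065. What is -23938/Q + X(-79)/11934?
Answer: 17048911/35145630 ≈ 0.48509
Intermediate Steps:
X(w) = 4 - w
-23938/Q + X(-79)/11934 = -23938/(-50065) + (4 - 1*(-79))/11934 = -23938*(-1/50065) + (4 + 79)*(1/11934) = 23938/50065 + 83*(1/11934) = 23938/50065 + 83/11934 = 17048911/35145630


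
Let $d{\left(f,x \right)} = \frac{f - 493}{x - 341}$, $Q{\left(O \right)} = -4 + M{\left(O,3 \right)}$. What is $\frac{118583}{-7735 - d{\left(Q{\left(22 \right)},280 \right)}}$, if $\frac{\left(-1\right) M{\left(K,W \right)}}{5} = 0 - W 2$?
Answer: $- \frac{7233563}{472302} \approx -15.316$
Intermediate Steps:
$M{\left(K,W \right)} = 10 W$ ($M{\left(K,W \right)} = - 5 \left(0 - W 2\right) = - 5 \left(0 - 2 W\right) = - 5 \left(- 2 W\right) = 10 W$)
$Q{\left(O \right)} = 26$ ($Q{\left(O \right)} = -4 + 10 \cdot 3 = -4 + 30 = 26$)
$d{\left(f,x \right)} = \frac{-493 + f}{-341 + x}$
$\frac{118583}{-7735 - d{\left(Q{\left(22 \right)},280 \right)}} = \frac{118583}{-7735 - \frac{-493 + 26}{-341 + 280}} = \frac{118583}{-7735 - \frac{1}{-61} \left(-467\right)} = \frac{118583}{-7735 - \left(- \frac{1}{61}\right) \left(-467\right)} = \frac{118583}{-7735 - \frac{467}{61}} = \frac{118583}{- \frac{472302}{61}} = 118583 \left(- \frac{61}{472302}\right) = - \frac{7233563}{472302}$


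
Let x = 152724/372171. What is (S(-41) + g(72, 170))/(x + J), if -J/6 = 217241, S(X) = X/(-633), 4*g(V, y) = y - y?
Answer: -5086337/102357080842362 ≈ -4.9692e-8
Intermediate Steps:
g(V, y) = 0 (g(V, y) = (y - y)/4 = (¼)*0 = 0)
S(X) = -X/633 (S(X) = X*(-1/633) = -X/633)
J = -1303446 (J = -6*217241 = -1303446)
x = 50908/124057 (x = 152724*(1/372171) = 50908/124057 ≈ 0.41036)
(S(-41) + g(72, 170))/(x + J) = (-1/633*(-41) + 0)/(50908/124057 - 1303446) = (41/633 + 0)/(-161701549514/124057) = (41/633)*(-124057/161701549514) = -5086337/102357080842362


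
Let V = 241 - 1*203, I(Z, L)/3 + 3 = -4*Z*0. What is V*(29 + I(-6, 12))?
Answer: 760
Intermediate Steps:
I(Z, L) = -9 (I(Z, L) = -9 + 3*(-4*Z*0) = -9 + 3*0 = -9 + 0 = -9)
V = 38 (V = 241 - 203 = 38)
V*(29 + I(-6, 12)) = 38*(29 - 9) = 38*20 = 760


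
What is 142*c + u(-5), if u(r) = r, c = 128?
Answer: 18171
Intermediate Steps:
142*c + u(-5) = 142*128 - 5 = 18176 - 5 = 18171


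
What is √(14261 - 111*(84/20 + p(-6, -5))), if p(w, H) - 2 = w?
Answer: √355970/5 ≈ 119.33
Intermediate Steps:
p(w, H) = 2 + w
√(14261 - 111*(84/20 + p(-6, -5))) = √(14261 - 111*(84/20 + (2 - 6))) = √(14261 - 111*(84*(1/20) - 4)) = √(14261 - 111*(21/5 - 4)) = √(14261 - 111*⅕) = √(14261 - 111/5) = √(71194/5) = √355970/5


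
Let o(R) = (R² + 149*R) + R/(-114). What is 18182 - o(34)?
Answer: 681737/57 ≈ 11960.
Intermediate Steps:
o(R) = R² + 16985*R/114 (o(R) = (R² + 149*R) + R*(-1/114) = (R² + 149*R) - R/114 = R² + 16985*R/114)
18182 - o(34) = 18182 - 34*(16985 + 114*34)/114 = 18182 - 34*(16985 + 3876)/114 = 18182 - 34*20861/114 = 18182 - 1*354637/57 = 18182 - 354637/57 = 681737/57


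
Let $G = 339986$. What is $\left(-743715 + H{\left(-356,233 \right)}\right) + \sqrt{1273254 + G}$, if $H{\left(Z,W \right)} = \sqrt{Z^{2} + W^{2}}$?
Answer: $-743715 + 2 \sqrt{403310} + 5 \sqrt{7241} \approx -7.4202 \cdot 10^{5}$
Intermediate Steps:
$H{\left(Z,W \right)} = \sqrt{W^{2} + Z^{2}}$
$\left(-743715 + H{\left(-356,233 \right)}\right) + \sqrt{1273254 + G} = \left(-743715 + \sqrt{233^{2} + \left(-356\right)^{2}}\right) + \sqrt{1273254 + 339986} = \left(-743715 + \sqrt{54289 + 126736}\right) + \sqrt{1613240} = \left(-743715 + \sqrt{181025}\right) + 2 \sqrt{403310} = \left(-743715 + 5 \sqrt{7241}\right) + 2 \sqrt{403310} = -743715 + 2 \sqrt{403310} + 5 \sqrt{7241}$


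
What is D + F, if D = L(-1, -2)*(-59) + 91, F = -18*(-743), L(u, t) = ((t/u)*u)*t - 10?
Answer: 13819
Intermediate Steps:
L(u, t) = -10 + t² (L(u, t) = t*t - 10 = t² - 10 = -10 + t²)
F = 13374
D = 445 (D = (-10 + (-2)²)*(-59) + 91 = (-10 + 4)*(-59) + 91 = -6*(-59) + 91 = 354 + 91 = 445)
D + F = 445 + 13374 = 13819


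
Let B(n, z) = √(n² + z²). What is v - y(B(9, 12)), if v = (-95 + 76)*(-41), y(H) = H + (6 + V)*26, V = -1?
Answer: 634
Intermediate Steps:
y(H) = 130 + H (y(H) = H + (6 - 1)*26 = H + 5*26 = H + 130 = 130 + H)
v = 779 (v = -19*(-41) = 779)
v - y(B(9, 12)) = 779 - (130 + √(9² + 12²)) = 779 - (130 + √(81 + 144)) = 779 - (130 + √225) = 779 - (130 + 15) = 779 - 1*145 = 779 - 145 = 634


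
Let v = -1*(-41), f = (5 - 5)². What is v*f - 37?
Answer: -37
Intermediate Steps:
f = 0 (f = 0² = 0)
v = 41
v*f - 37 = 41*0 - 37 = 0 - 37 = -37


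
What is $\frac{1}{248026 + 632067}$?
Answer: $\frac{1}{880093} \approx 1.1362 \cdot 10^{-6}$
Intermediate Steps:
$\frac{1}{248026 + 632067} = \frac{1}{880093}$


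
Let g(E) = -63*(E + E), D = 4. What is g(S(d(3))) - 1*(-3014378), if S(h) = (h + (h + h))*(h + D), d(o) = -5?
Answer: 3012488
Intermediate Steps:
S(h) = 3*h*(4 + h) (S(h) = (h + (h + h))*(h + 4) = (h + 2*h)*(4 + h) = (3*h)*(4 + h) = 3*h*(4 + h))
g(E) = -126*E
g(S(d(3))) - 1*(-3014378) = -378*(-5)*(4 - 5) - 1*(-3014378) = -378*(-5)*(-1) + 3014378 = -126*15 + 3014378 = -1890 + 3014378 = 3012488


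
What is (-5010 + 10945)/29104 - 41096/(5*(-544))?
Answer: 2228311/145520 ≈ 15.313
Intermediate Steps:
(-5010 + 10945)/29104 - 41096/(5*(-544)) = 5935*(1/29104) - 41096/(-2720) = 5935/29104 - 41096*(-1/2720) = 5935/29104 + 5137/340 = 2228311/145520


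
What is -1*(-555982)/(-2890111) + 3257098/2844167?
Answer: 1118867014412/1174279761791 ≈ 0.95281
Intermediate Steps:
-1*(-555982)/(-2890111) + 3257098/2844167 = 555982*(-1/2890111) + 3257098*(1/2844167) = -79426/412873 + 3257098/2844167 = 1118867014412/1174279761791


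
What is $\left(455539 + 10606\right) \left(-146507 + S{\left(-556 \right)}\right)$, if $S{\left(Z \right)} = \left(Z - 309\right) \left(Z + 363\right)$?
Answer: $9527071510$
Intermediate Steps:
$S{\left(Z \right)} = \left(-309 + Z\right) \left(363 + Z\right)$
$\left(455539 + 10606\right) \left(-146507 + S{\left(-556 \right)}\right) = \left(455539 + 10606\right) \left(-146507 + \left(-112167 + \left(-556\right)^{2} + 54 \left(-556\right)\right)\right) = 466145 \left(-146507 - -166945\right) = 466145 \left(-146507 + 166945\right) = 466145 \cdot 20438 = 9527071510$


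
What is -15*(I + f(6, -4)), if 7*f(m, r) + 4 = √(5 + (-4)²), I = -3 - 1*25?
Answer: 3000/7 - 15*√21/7 ≈ 418.75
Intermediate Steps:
I = -28 (I = -3 - 25 = -28)
f(m, r) = -4/7 + √21/7 (f(m, r) = -4/7 + √(5 + (-4)²)/7 = -4/7 + √(5 + 16)/7 = -4/7 + √21/7)
-15*(I + f(6, -4)) = -15*(-28 + (-4/7 + √21/7)) = -15*(-200/7 + √21/7) = 3000/7 - 15*√21/7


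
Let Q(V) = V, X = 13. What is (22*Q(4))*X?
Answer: 1144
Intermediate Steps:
(22*Q(4))*X = (22*4)*13 = 88*13 = 1144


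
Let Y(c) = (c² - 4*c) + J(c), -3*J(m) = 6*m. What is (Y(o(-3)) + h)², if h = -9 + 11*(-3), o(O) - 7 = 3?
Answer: 4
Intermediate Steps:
o(O) = 10 (o(O) = 7 + 3 = 10)
J(m) = -2*m
Y(c) = c² - 6*c (Y(c) = (c² - 4*c) - 2*c = c² - 6*c)
h = -42 (h = -9 - 33 = -42)
(Y(o(-3)) + h)² = (10*(-6 + 10) - 42)² = (10*4 - 42)² = (40 - 42)² = (-2)² = 4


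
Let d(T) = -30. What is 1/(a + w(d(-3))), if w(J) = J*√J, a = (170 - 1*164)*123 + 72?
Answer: 3/2530 + I*√30/22770 ≈ 0.0011858 + 0.00024055*I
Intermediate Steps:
a = 810 (a = (170 - 164)*123 + 72 = 6*123 + 72 = 738 + 72 = 810)
w(J) = J^(3/2)
1/(a + w(d(-3))) = 1/(810 + (-30)^(3/2)) = 1/(810 - 30*I*√30)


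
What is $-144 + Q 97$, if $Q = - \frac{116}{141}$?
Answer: $- \frac{31556}{141} \approx -223.8$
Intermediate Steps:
$Q = - \frac{116}{141}$ ($Q = \left(-116\right) \frac{1}{141} = - \frac{116}{141} \approx -0.82269$)
$-144 + Q 97 = -144 - \frac{11252}{141} = - \frac{31556}{141}$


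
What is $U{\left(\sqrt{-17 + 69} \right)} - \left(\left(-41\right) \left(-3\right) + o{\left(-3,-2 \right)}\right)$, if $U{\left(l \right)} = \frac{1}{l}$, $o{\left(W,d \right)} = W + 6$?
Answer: $-126 + \frac{\sqrt{13}}{26} \approx -125.86$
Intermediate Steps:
$o{\left(W,d \right)} = 6 + W$
$U{\left(\sqrt{-17 + 69} \right)} - \left(\left(-41\right) \left(-3\right) + o{\left(-3,-2 \right)}\right) = \frac{1}{\sqrt{-17 + 69}} - \left(\left(-41\right) \left(-3\right) + \left(6 - 3\right)\right) = \frac{1}{\sqrt{52}} - \left(123 + 3\right) = \frac{1}{2 \sqrt{13}} - 126 = \frac{\sqrt{13}}{26} - 126 = -126 + \frac{\sqrt{13}}{26}$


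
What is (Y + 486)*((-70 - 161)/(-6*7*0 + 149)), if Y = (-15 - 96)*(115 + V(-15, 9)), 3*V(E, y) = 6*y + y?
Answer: 3374910/149 ≈ 22650.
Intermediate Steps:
V(E, y) = 7*y/3 (V(E, y) = (6*y + y)/3 = (7*y)/3 = 7*y/3)
Y = -15096 (Y = (-15 - 96)*(115 + (7/3)*9) = -111*(115 + 21) = -111*136 = -15096)
(Y + 486)*((-70 - 161)/(-6*7*0 + 149)) = (-15096 + 486)*((-70 - 161)/(-6*7*0 + 149)) = -(-3374910)/(-42*0 + 149) = -(-3374910)/(0 + 149) = -(-3374910)/149 = -14610*(-231/149) = 3374910/149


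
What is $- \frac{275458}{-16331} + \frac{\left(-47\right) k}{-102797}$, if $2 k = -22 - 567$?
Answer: $\frac{56180420979}{3357555614} \approx 16.733$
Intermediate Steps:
$k = - \frac{589}{2}$ ($k = \frac{-22 - 567}{2} = \frac{1}{2} \left(-589\right) = - \frac{589}{2} \approx -294.5$)
$- \frac{275458}{-16331} + \frac{\left(-47\right) k}{-102797} = - \frac{275458}{-16331} + \frac{\left(-47\right) \left(- \frac{589}{2}\right)}{-102797} = \left(-275458\right) \left(- \frac{1}{16331}\right) + \frac{27683}{2} \left(- \frac{1}{102797}\right) = \frac{275458}{16331} - \frac{27683}{205594} = \frac{56180420979}{3357555614}$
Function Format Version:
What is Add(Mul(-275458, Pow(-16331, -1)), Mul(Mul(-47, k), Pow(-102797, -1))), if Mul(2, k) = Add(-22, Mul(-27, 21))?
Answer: Rational(56180420979, 3357555614) ≈ 16.733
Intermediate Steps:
k = Rational(-589, 2) (k = Mul(Rational(1, 2), Add(-22, Mul(-27, 21))) = Mul(Rational(1, 2), Add(-22, -567)) = Mul(Rational(1, 2), -589) = Rational(-589, 2) ≈ -294.50)
Add(Mul(-275458, Pow(-16331, -1)), Mul(Mul(-47, k), Pow(-102797, -1))) = Add(Mul(-275458, Pow(-16331, -1)), Mul(Mul(-47, Rational(-589, 2)), Pow(-102797, -1))) = Add(Mul(-275458, Rational(-1, 16331)), Mul(Rational(27683, 2), Rational(-1, 102797))) = Add(Rational(275458, 16331), Rational(-27683, 205594)) = Rational(56180420979, 3357555614)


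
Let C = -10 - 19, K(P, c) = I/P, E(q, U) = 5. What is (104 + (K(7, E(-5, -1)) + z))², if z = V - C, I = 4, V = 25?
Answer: 1232100/49 ≈ 25145.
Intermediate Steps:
K(P, c) = 4/P
C = -29
z = 54 (z = 25 - 1*(-29) = 25 + 29 = 54)
(104 + (K(7, E(-5, -1)) + z))² = (104 + (4/7 + 54))² = (104 + 382/7)² = (1110/7)² = 1232100/49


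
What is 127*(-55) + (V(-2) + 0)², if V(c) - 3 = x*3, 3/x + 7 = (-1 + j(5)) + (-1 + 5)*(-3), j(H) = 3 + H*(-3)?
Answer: -7145071/1024 ≈ -6977.6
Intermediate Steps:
j(H) = 3 - 3*H
x = -3/32 (x = 3/(-7 + ((-1 + (3 - 3*5)) + (-1 + 5)*(-3))) = 3/(-7 + ((-1 + (3 - 15)) + 4*(-3))) = 3/(-7 + ((-1 - 12) - 12)) = 3/(-7 + (-13 - 12)) = 3/(-7 - 25) = 3/(-32) = 3*(-1/32) = -3/32 ≈ -0.093750)
V(c) = 87/32 (V(c) = 3 - 3/32*3 = 3 - 9/32 = 87/32)
127*(-55) + (V(-2) + 0)² = 127*(-55) + (87/32 + 0)² = -6985 + (87/32)² = -6985 + 7569/1024 = -7145071/1024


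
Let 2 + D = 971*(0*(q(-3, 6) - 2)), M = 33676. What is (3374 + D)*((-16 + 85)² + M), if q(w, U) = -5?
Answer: 129609564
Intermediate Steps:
D = -2 (D = -2 + 971*(0*(-5 - 2)) = -2 + 971*(0*(-7)) = -2 + 971*0 = -2 + 0 = -2)
(3374 + D)*((-16 + 85)² + M) = (3374 - 2)*((-16 + 85)² + 33676) = 3372*(69² + 33676) = 3372*(4761 + 33676) = 3372*38437 = 129609564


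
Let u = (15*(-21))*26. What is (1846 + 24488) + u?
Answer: 18144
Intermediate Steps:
u = -8190 (u = -315*26 = -8190)
(1846 + 24488) + u = (1846 + 24488) - 8190 = 26334 - 8190 = 18144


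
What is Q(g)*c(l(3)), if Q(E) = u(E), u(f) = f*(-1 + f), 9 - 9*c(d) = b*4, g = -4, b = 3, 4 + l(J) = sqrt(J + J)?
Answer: -20/3 ≈ -6.6667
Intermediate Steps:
l(J) = -4 + sqrt(2)*sqrt(J) (l(J) = -4 + sqrt(J + J) = -4 + sqrt(2*J) = -4 + sqrt(2)*sqrt(J))
c(d) = -1/3 (c(d) = 1 - 4/3 = -1/3)
Q(E) = E*(-1 + E)
Q(g)*c(l(3)) = -4*(-1 - 4)*(-1/3) = -4*(-5)*(-1/3) = 20*(-1/3) = -20/3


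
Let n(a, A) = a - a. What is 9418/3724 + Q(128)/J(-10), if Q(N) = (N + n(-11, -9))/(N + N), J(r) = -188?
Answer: 884361/350056 ≈ 2.5263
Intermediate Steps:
n(a, A) = 0
Q(N) = ½ (Q(N) = (N + 0)/(N + N) = N/((2*N)) = N*(1/(2*N)) = ½)
9418/3724 + Q(128)/J(-10) = 9418/3724 + (½)/(-188) = 9418*(1/3724) + (½)*(-1/188) = 4709/1862 - 1/376 = 884361/350056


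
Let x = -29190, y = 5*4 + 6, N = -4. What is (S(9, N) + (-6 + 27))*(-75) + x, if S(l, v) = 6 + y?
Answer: -33165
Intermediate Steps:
y = 26 (y = 20 + 6 = 26)
S(l, v) = 32 (S(l, v) = 6 + 26 = 32)
(S(9, N) + (-6 + 27))*(-75) + x = (32 + (-6 + 27))*(-75) - 29190 = (32 + 21)*(-75) - 29190 = 53*(-75) - 29190 = -3975 - 29190 = -33165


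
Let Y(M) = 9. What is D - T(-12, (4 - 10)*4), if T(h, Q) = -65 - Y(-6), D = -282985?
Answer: -282911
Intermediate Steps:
T(h, Q) = -74 (T(h, Q) = -65 - 1*9 = -65 - 9 = -74)
D - T(-12, (4 - 10)*4) = -282985 - 1*(-74) = -282985 + 74 = -282911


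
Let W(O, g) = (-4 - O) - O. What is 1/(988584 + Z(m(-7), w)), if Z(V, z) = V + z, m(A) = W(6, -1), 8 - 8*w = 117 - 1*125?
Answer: 1/988570 ≈ 1.0116e-6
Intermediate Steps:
W(O, g) = -4 - 2*O
w = 2 (w = 1 - (117 - 1*125)/8 = 1 - (117 - 125)/8 = 1 - ⅛*(-8) = 1 + 1 = 2)
m(A) = -16 (m(A) = -4 - 2*6 = -4 - 12 = -16)
1/(988584 + Z(m(-7), w)) = 1/(988584 + (-16 + 2)) = 1/(988584 - 14) = 1/988570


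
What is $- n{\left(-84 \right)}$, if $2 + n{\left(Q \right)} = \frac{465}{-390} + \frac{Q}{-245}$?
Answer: $\frac{2593}{910} \approx 2.8494$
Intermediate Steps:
$n{\left(Q \right)} = - \frac{83}{26} - \frac{Q}{245}$ ($n{\left(Q \right)} = -2 + \left(\frac{465}{-390} + \frac{Q}{-245}\right) = -2 + \left(465 \left(- \frac{1}{390}\right) + Q \left(- \frac{1}{245}\right)\right) = -2 - \left(\frac{31}{26} + \frac{Q}{245}\right) = - \frac{83}{26} - \frac{Q}{245}$)
$- n{\left(-84 \right)} = - (- \frac{83}{26} - - \frac{12}{35}) = - (- \frac{83}{26} + \frac{12}{35}) = \left(-1\right) \left(- \frac{2593}{910}\right) = \frac{2593}{910}$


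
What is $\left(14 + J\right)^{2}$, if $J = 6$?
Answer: $400$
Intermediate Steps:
$\left(14 + J\right)^{2} = \left(14 + 6\right)^{2} = 20^{2} = 400$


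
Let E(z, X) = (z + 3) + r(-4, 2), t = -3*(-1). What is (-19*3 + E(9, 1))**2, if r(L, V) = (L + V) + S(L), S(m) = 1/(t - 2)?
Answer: 2116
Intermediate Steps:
t = 3
S(m) = 1 (S(m) = 1/(3 - 2) = 1/1 = 1)
r(L, V) = 1 + L + V (r(L, V) = (L + V) + 1 = 1 + L + V)
E(z, X) = 2 + z (E(z, X) = (z + 3) + (1 - 4 + 2) = (3 + z) - 1 = 2 + z)
(-19*3 + E(9, 1))**2 = (-19*3 + (2 + 9))**2 = (-57 + 11)**2 = (-46)**2 = 2116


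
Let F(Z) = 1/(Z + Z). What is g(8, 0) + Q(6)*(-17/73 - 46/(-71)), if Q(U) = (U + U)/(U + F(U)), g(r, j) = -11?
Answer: -3852205/378359 ≈ -10.181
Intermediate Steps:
F(Z) = 1/(2*Z)
Q(U) = 2*U/(U + 1/(2*U)) (Q(U) = (U + U)/(U + 1/(2*U)) = (2*U)/(U + 1/(2*U)) = 2*U/(U + 1/(2*U)))
g(8, 0) + Q(6)*(-17/73 - 46/(-71)) = -11 + (4*6²/(1 + 2*6²))*(-17/73 - 46/(-71)) = -11 + (4*36/(1 + 2*36))*(-17*1/73 - 46*(-1/71)) = -11 + (4*36/(1 + 72))*(-17/73 + 46/71) = -11 + (4*36/73)*(2151/5183) = -11 + (4*36*(1/73))*(2151/5183) = -11 + (144/73)*(2151/5183) = -11 + 309744/378359 = -3852205/378359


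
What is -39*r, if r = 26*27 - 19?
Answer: -26637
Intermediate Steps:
r = 683 (r = 702 - 19 = 683)
-39*r = -39*683 = -26637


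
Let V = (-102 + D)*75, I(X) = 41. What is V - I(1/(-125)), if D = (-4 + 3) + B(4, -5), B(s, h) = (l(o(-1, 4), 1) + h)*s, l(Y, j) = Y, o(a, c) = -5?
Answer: -10766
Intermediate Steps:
B(s, h) = s*(-5 + h) (B(s, h) = (-5 + h)*s = s*(-5 + h))
D = -41 (D = (-4 + 3) + 4*(-5 - 5) = -1 + 4*(-10) = -1 - 40 = -41)
V = -10725 (V = (-102 - 41)*75 = -143*75 = -10725)
V - I(1/(-125)) = -10725 - 1*41 = -10725 - 41 = -10766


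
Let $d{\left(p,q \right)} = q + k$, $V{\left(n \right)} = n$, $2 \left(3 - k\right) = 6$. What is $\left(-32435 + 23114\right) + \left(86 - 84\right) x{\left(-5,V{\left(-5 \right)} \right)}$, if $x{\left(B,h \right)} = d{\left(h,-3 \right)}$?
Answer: $-9327$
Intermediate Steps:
$k = 0$ ($k = 3 - 3 = 0$)
$d{\left(p,q \right)} = q$ ($d{\left(p,q \right)} = q + 0 = q$)
$x{\left(B,h \right)} = -3$
$\left(-32435 + 23114\right) + \left(86 - 84\right) x{\left(-5,V{\left(-5 \right)} \right)} = \left(-32435 + 23114\right) + \left(86 - 84\right) \left(-3\right) = -9321 + 2 \left(-3\right) = -9321 - 6 = -9327$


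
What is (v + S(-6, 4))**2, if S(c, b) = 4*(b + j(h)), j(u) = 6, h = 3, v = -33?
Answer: 49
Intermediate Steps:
S(c, b) = 24 + 4*b (S(c, b) = 4*(b + 6) = 4*(6 + b) = 24 + 4*b)
(v + S(-6, 4))**2 = (-33 + (24 + 4*4))**2 = (-33 + (24 + 16))**2 = (-33 + 40)**2 = 7**2 = 49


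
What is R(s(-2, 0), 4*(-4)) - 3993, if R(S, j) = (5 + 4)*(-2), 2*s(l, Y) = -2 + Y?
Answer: -4011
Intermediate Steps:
s(l, Y) = -1 + Y/2 (s(l, Y) = (-2 + Y)/2 = -1 + Y/2)
R(S, j) = -18 (R(S, j) = 9*(-2) = -18)
R(s(-2, 0), 4*(-4)) - 3993 = -18 - 3993 = -4011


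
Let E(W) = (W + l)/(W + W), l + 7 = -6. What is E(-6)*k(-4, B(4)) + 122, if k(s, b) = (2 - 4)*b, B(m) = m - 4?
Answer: 122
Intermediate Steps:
l = -13 (l = -7 - 6 = -13)
B(m) = -4 + m
k(s, b) = -2*b
E(W) = (-13 + W)/(2*W) (E(W) = (W - 13)/(W + W) = (-13 + W)/((2*W)) = (-13 + W)*(1/(2*W)) = (-13 + W)/(2*W))
E(-6)*k(-4, B(4)) + 122 = ((1/2)*(-13 - 6)/(-6))*(-2*(-4 + 4)) + 122 = ((1/2)*(-1/6)*(-19))*(-2*0) + 122 = (19/12)*0 + 122 = 0 + 122 = 122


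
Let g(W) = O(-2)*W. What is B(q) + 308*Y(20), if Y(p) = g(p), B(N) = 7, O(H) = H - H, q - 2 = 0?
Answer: 7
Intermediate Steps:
q = 2 (q = 2 + 0 = 2)
O(H) = 0
g(W) = 0 (g(W) = 0*W = 0)
Y(p) = 0
B(q) + 308*Y(20) = 7 + 308*0 = 7 + 0 = 7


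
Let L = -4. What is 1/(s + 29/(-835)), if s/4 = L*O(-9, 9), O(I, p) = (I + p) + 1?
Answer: -835/13389 ≈ -0.062365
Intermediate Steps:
O(I, p) = 1 + I + p
s = -16 (s = 4*(-4*(1 - 9 + 9)) = 4*(-4*1) = 4*(-4) = -16)
1/(s + 29/(-835)) = 1/(-16 + 29/(-835)) = 1/(-16 + 29*(-1/835)) = 1/(-16 - 29/835) = 1/(-13389/835) = -835/13389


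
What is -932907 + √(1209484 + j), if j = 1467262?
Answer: -932907 + √2676746 ≈ -9.3127e+5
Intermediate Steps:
-932907 + √(1209484 + j) = -932907 + √(1209484 + 1467262) = -932907 + √2676746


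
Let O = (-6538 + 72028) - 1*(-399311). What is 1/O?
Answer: 1/464801 ≈ 2.1515e-6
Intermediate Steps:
O = 464801 (O = 65490 + 399311 = 464801)
1/O = 1/464801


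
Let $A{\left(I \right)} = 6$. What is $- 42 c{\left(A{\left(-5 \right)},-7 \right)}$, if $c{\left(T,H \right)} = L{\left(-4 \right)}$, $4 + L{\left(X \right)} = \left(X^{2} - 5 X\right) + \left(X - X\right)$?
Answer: $-1344$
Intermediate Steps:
$L{\left(X \right)} = -4 + X^{2} - 5 X$ ($L{\left(X \right)} = -4 + \left(\left(X^{2} - 5 X\right) + \left(X - X\right)\right) = -4 + \left(\left(X^{2} - 5 X\right) + 0\right) = -4 + \left(X^{2} - 5 X\right) = -4 + X^{2} - 5 X$)
$c{\left(T,H \right)} = 32$ ($c{\left(T,H \right)} = -4 + \left(-4\right)^{2} - -20 = -4 + 16 + 20 = 32$)
$- 42 c{\left(A{\left(-5 \right)},-7 \right)} = \left(-42\right) 32 = -1344$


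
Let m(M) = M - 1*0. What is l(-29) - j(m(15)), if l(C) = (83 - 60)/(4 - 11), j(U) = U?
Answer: -128/7 ≈ -18.286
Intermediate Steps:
m(M) = M (m(M) = M + 0 = M)
l(C) = -23/7 (l(C) = 23/(-7) = 23*(-⅐) = -23/7)
l(-29) - j(m(15)) = -23/7 - 1*15 = -23/7 - 15 = -128/7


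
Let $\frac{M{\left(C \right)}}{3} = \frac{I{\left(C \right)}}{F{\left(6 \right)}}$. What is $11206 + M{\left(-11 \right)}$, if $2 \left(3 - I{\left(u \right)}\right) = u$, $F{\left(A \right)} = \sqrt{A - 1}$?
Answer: $11206 + \frac{51 \sqrt{5}}{10} \approx 11217.0$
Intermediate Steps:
$F{\left(A \right)} = \sqrt{-1 + A}$
$I{\left(u \right)} = 3 - \frac{u}{2}$
$M{\left(C \right)} = \frac{3 \sqrt{5} \left(3 - \frac{C}{2}\right)}{5}$ ($M{\left(C \right)} = 3 \frac{3 - \frac{C}{2}}{\sqrt{-1 + 6}} = 3 \frac{3 - \frac{C}{2}}{\sqrt{5}} = 3 \left(3 - \frac{C}{2}\right) \frac{\sqrt{5}}{5} = 3 \frac{\sqrt{5} \left(3 - \frac{C}{2}\right)}{5} = \frac{3 \sqrt{5} \left(3 - \frac{C}{2}\right)}{5}$)
$11206 + M{\left(-11 \right)} = 11206 + \frac{3 \sqrt{5} \left(6 - -11\right)}{10} = 11206 + \frac{3 \sqrt{5} \left(6 + 11\right)}{10} = 11206 + \frac{3}{10} \sqrt{5} \cdot 17 = 11206 + \frac{51 \sqrt{5}}{10}$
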